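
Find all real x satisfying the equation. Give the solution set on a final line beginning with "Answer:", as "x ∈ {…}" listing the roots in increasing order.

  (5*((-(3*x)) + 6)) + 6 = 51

Step 1. [(5*((-(3*x)) + 6)) + 6 = 51] subtract 6: x sits inside (… + 6), so sub: 5*((-(3*x)) + 6) = 45.
Step 2. [5*((-(3*x)) + 6) = 45] divide by the outer 5, so div: (-(3*x)) + 6 = 9.
Step 3. [(-(3*x)) + 6 = 9] +6 is outermost — subtract 6 both sides. So sub: -(3*x) = 3.
Step 4. [-(3*x) = 3] flip signs both sides ⇒ neg: 3*x = -3.
Step 5. [3*x = -3] 3·(inner) — divide through by 3. So div: x = -1.

Answer: x ∈ {-1}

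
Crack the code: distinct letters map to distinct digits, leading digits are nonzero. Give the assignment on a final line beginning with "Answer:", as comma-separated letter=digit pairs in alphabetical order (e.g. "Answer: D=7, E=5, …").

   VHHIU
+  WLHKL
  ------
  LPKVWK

Step 1. [col 1: U + L ≡ K (mod 10)] several values work for L in column 1 (U + L ≡ K (mod 10), carry-in 0); try L=1, so L=1.
Step 2. [col 1: U + L ≡ K (mod 10)] U=9 is one option consistent with column 1 (U + L ≡ K (mod 10), carry-in 0) — take it ⇒ U=9.
Step 3. [col 1: U + L ≡ K (mod 10)] in column 1 we have U+L≡K with carry-in 0; given U=9, L=1 and digits 1,9 already taken and all letters distinct, that pins K to 0, so K=0.
Step 4. [col 2: I + K ≡ W (mod 10)] several values work for I in column 2 (I + K ≡ W (mod 10), carry-in 1); try I=4. So I=4.
Step 5. [col 2: I + K ≡ W (mod 10)] column 2 reads I+K+carry(1)=W with I=4, K=0; with digits 0,1,4,9 already taken and all letters distinct, the only value for W is 5. So W=5.
Step 6. [col 3: H + H ≡ V (mod 10)] column 3 (H + H ≡ V (mod 10), carry-in 0) doesn't pin V yet; pick V=6 and continue. So V=6.
Step 7. [col 3: H + H ≡ V (mod 10)] H=8 is one option consistent with column 3 (H + H ≡ V (mod 10), carry-in 0) — take it, so H=8.
Step 8. [col 5: V + W ≡ P (mod 10)] in column 5 we have V+W≡P with carry-in 1; given V=6, W=5 and digits 0,1,4,5,6,8,9 already taken and all letters distinct, that pins P to 2, so P=2.

Answer: H=8, I=4, K=0, L=1, P=2, U=9, V=6, W=5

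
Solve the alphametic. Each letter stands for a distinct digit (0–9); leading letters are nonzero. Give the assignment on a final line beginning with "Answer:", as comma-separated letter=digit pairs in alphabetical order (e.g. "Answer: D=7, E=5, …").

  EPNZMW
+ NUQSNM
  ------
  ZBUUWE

Step 1. [col 1: W + M ≡ E (mod 10)] no forcing yet in column 1 (carry-in 0); E=1 is free and consistent — try it. So E=1.
Step 2. [col 1: W + M ≡ E (mod 10)] no forcing yet in column 1 (carry-in 0); M=3 is free and consistent — try it. So M=3.
Step 3. [col 1: W + M ≡ E (mod 10)] in column 1 we have W+M≡E with carry-in 0; given M=3, E=1 and digits 1,3 already taken and all letters distinct, that pins W to 8, so W=8.
Step 4. [col 2: M + N ≡ W (mod 10)] from column 2 (M=3, W=8, carry-in 1, digits 1,3,8 already taken and all letters distinct): N must equal 4, so N=4.
Step 5. [col 3: Z + S ≡ U (mod 10)] no forcing yet in column 3 (carry-in 0); S=9 is free and consistent — try it ⇒ S=9.
Step 6. [col 3: Z + S ≡ U (mod 10)] column 3 (Z + S ≡ U (mod 10), carry-in 0) doesn't pin U yet; pick U=5 and continue, so U=5.
Step 7. [col 3: Z + S ≡ U (mod 10)] column 3 reads Z+S+carry(0)=U with S=9, U=5; with digits 1,3,4,5,8,9 already taken and all letters distinct, the only value for Z is 6 ⇒ Z=6.
Step 8. [col 4: N + Q ≡ U (mod 10)] in column 4 we have N+Q≡U with carry-in 1; given N=4, U=5 and digits 1,3,4,5,6,8,9 already taken and all letters distinct, that pins Q to 0 ⇒ Q=0.
Step 9. [col 5: P + U ≡ B (mod 10)] no forcing yet in column 5 (carry-in 0); P=7 is free and consistent — try it ⇒ P=7.
Step 10. [col 5: P + U ≡ B (mod 10)] from column 5 (P=7, U=5, carry-in 0, digits 0,1,3,4,5,6,7,8,9 already taken and all letters distinct): B must equal 2 ⇒ B=2.

Answer: B=2, E=1, M=3, N=4, P=7, Q=0, S=9, U=5, W=8, Z=6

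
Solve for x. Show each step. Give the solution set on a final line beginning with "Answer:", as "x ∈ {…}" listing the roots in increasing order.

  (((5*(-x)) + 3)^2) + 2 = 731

Step 1. [(((5*(-x)) + 3)^2) + 2 = 731] +2 is outermost — subtract 2 both sides. So sub: ((5*(-x)) + 3)^2 = 729.
Step 2. [((5*(-x)) + 3)^2 = 729] 729 ≥ 0, LHS is (·)² — take ±√. So sqrt: (5*(-x)) + 3 = 27 or -27.
Step 3. [(5*(-x)) + 3 = 27 or -27] peel the +3: subtract 3 from each side. So sub: 5*(-x) = 24 or -30.
Step 4. [5*(-x) = 24 or -30] 5·(inner) — divide through by 5, so div: -x = 24/5 or -6.
Step 5. [-x = 24/5 or -6] leading − — multiply by −1. So neg: x = -24/5 or 6.

Answer: x ∈ {-24/5, 6}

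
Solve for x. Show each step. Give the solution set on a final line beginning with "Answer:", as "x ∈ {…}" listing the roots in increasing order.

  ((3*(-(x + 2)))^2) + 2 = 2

Step 1. [((3*(-(x + 2)))^2) + 2 = 2] subtract 2: x sits inside (… + 2) ⇒ sub: (3*(-(x + 2)))^2 = 0.
Step 2. [(3*(-(x + 2)))^2 = 0] LHS squared, RHS 0 ≥ 0: apply √ (±) ⇒ sqrt: 3*(-(x + 2)) = 0.
Step 3. [3*(-(x + 2)) = 0] 3·(inner) — divide through by 3 ⇒ div: -(x + 2) = 0.
Step 4. [-(x + 2) = 0] flip signs both sides. So neg: x + 2 = 0.
Step 5. [x + 2 = 0] 2 comes off first (subtract 2), so sub: x = -2.

Answer: x ∈ {-2}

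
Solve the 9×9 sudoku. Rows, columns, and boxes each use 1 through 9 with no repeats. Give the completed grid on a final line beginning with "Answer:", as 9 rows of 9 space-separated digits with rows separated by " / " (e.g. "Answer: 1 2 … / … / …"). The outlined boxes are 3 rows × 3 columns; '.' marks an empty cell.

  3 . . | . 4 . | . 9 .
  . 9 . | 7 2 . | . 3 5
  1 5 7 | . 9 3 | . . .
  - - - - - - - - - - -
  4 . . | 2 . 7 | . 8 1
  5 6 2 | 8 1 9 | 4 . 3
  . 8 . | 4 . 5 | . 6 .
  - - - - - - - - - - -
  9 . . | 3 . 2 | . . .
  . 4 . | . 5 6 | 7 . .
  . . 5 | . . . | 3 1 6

Step 1. [r8c3∈{1,3,8}] row 8 places 3 nowhere but r8c3, so r8c3=3.
Step 2. [r2c1∈{6,8}] r2c1 is the only open cell in col 1 admitting 6, so r2c1=6.
Step 3. [r1c3∈{8}] r1c3 has the single candidate 8 ⇒ r1c3=8.
Step 4. [r8c9∈{2,8,9}] 9 has one home in box 9: r8c9 ⇒ r8c9=9.
Step 5. [r1c2∈{2}] r1c2 has the single candidate 2 ⇒ r1c2=2.
Step 6. [r9c2∈{7}] r9c2 has the single candidate 7, so r9c2=7.
Step 7. [r1c6∈{1}] r1c6's peers cover all but 1, so r1c6=1.
Step 8. [r9c5∈{8}] only 8 remains possible at r9c5 ⇒ r9c5=8.
Step 9. [r4c3∈{9}] only 9 remains possible at r4c3, so r4c3=9.
Step 10. [r1c7∈{6}] r1c7 has the single candidate 6 ⇒ r1c7=6.
Step 11. [r8c8∈{2}] r8c8 is down to just 2 ⇒ r8c8=2.
Step 12. [r3c8∈{4}] r3c8's peers cover all but 4, so r3c8=4.
Step 13. [r2c7∈{1,8}] the pair r3c7,r3c9 in box 3 locks {2,8} between them. So r2c7≠8.
Step 14. [r6c1∈{7}] r6c1 has the single candidate 7. So r6c1=7.
Step 15. [r6c9∈{2}] r6c9 is down to just 2. So r6c9=2.
Step 16. [r3c9∈{8}] r3c9 is down to just 8 ⇒ r3c9=8.
Step 17. [r7c8∈{5}] r7c8 has the single candidate 5. So r7c8=5.
Step 18. [r4c5∈{3,6}] 6 has one home in row 4: r4c5 ⇒ r4c5=6.
Step 19. [r6c3∈{1}] nothing but 1 survives at r6c3 ⇒ r6c3=1.
Step 20. [r2c3∈{4}] r2c3 has the single candidate 4 ⇒ r2c3=4.
Step 21. [r5c8∈{7}] only 7 remains possible at r5c8, so r5c8=7.
Step 22. [r7c9∈{4}] nothing but 4 survives at r7c9, so r7c9=4.
Step 23. [r7c3∈{6}] only 6 remains possible at r7c3 ⇒ r7c3=6.
Step 24. [r3c7∈{2}] only 2 remains possible at r3c7 ⇒ r3c7=2.
Step 25. [r7c2∈{1}] nothing but 1 survives at r7c2. So r7c2=1.
Step 26. [r8c4∈{1}] r8c4's peers cover all but 1. So r8c4=1.
Step 27. [r2c6∈{8}] r2c6's peers cover all but 8 ⇒ r2c6=8.
Step 28. [r6c5∈{3}] r6c5 is down to just 3, so r6c5=3.
Step 29. [r3c4∈{6}] r3c4's peers cover all but 6. So r3c4=6.
Step 30. [r4c2∈{3}] r4c2 is down to just 3 ⇒ r4c2=3.
Step 31. [r2c7∈{1}] r2c7 has the single candidate 1, so r2c7=1.
Step 32. [r6c7∈{9}] nothing but 9 survives at r6c7, so r6c7=9.
Step 33. [r8c1∈{8}] r8c1 is down to just 8, so r8c1=8.
Step 34. [r9c1∈{2}] nothing but 2 survives at r9c1, so r9c1=2.
Step 35. [r1c9∈{7}] only 7 remains possible at r1c9, so r1c9=7.
Step 36. [r1c4∈{5}] only 5 remains possible at r1c4, so r1c4=5.
Step 37. [r9c6∈{4}] r9c6's peers cover all but 4. So r9c6=4.
Step 38. [r7c5∈{7}] r7c5 has the single candidate 7. So r7c5=7.
Step 39. [r7c7∈{8}] r7c7's peers cover all but 8 ⇒ r7c7=8.
Step 40. [r4c7∈{5}] r4c7's peers cover all but 5 ⇒ r4c7=5.
Step 41. [r9c4∈{9}] r9c4's peers cover all but 9. So r9c4=9.

Answer: 3 2 8 5 4 1 6 9 7 / 6 9 4 7 2 8 1 3 5 / 1 5 7 6 9 3 2 4 8 / 4 3 9 2 6 7 5 8 1 / 5 6 2 8 1 9 4 7 3 / 7 8 1 4 3 5 9 6 2 / 9 1 6 3 7 2 8 5 4 / 8 4 3 1 5 6 7 2 9 / 2 7 5 9 8 4 3 1 6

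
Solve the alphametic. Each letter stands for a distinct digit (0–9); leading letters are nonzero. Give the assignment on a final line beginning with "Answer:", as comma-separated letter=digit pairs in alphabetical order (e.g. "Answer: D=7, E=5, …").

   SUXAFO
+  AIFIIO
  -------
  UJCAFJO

Step 1. [U] the sum has 7 digits but both addends have 6; that extra leading digit U is the final carry, namely 1 ⇒ U=1.
Step 2. [col 1: O + O ≡ O (mod 10)] in column 1 we have O+O≡O with carry-in 0; given nothing yet and digits 1 already taken and all letters distinct, that pins O to 0. So O=0.
Step 3. [col 2: F + I ≡ J (mod 10)] J=2 is one option consistent with column 2 (F + I ≡ J (mod 10), carry-in 0) — take it ⇒ J=2.
Step 4. [col 2: F + I ≡ J (mod 10)] several values work for I in column 2 (F + I ≡ J (mod 10), carry-in 0); try I=4. So I=4.
Step 5. [col 2: F + I ≡ J (mod 10)] in column 2 we have F+I≡J with carry-in 0; given I=4, J=2 and digits 0,1,2,4 already taken and all letters distinct, that pins F to 8. So F=8.
Step 6. [col 3: A + I ≡ F (mod 10)] in column 3 we have A+I≡F with carry-in 1; given I=4, F=8 and digits 0,1,2,4,8 already taken and all letters distinct, that pins A to 3. So A=3.
Step 7. [col 4: X + F ≡ A (mod 10)] in column 4 we have X+F≡A with carry-in 0; given F=8, A=3 and digits 0,1,2,3,4,8 already taken and all letters distinct, that pins X to 5, so X=5.
Step 8. [col 5: U + I ≡ C (mod 10)] column 5: given U=1, I=4, carry-in 1, and digits 0,1,2,3,4,5,8 already taken and all letters distinct, U+I≡C (mod 10) forces C=6 ⇒ C=6.
Step 9. [col 6: S + A ≡ J (mod 10)] column 6: given A=3, J=2, carry-in 0, and digits 0,1,2,3,4,5,6,8 already taken and all letters distinct, S+A≡J (mod 10) forces S=9. So S=9.

Answer: A=3, C=6, F=8, I=4, J=2, O=0, S=9, U=1, X=5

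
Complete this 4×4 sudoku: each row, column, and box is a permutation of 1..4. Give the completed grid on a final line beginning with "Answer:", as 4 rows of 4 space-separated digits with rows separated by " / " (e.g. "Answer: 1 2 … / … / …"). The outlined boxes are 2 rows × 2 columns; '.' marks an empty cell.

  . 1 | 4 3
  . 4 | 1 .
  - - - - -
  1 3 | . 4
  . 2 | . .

Step 1. [r1c1∈{2}] nothing but 2 survives at r1c1. So r1c1=2.
Step 2. [r2c1∈{3}] r2c1 has the single candidate 3 ⇒ r2c1=3.
Step 3. [r4c3∈{3}] r4c3's peers cover all but 3, so r4c3=3.
Step 4. [r4c1∈{4}] r4c1 has the single candidate 4. So r4c1=4.
Step 5. [r4c4∈{1}] r4c4 is down to just 1, so r4c4=1.
Step 6. [r3c3∈{2}] r3c3's peers cover all but 2 ⇒ r3c3=2.
Step 7. [r2c4∈{2}] nothing but 2 survives at r2c4. So r2c4=2.

Answer: 2 1 4 3 / 3 4 1 2 / 1 3 2 4 / 4 2 3 1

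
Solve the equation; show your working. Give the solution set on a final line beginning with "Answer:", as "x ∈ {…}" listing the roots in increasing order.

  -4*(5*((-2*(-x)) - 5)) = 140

Step 1. [-4*(5*((-2*(-x)) - 5)) = 140] divide by the outer -4. So div: 5*((-2*(-x)) - 5) = -35.
Step 2. [5*((-2*(-x)) - 5) = -35] LHS = 5·(…); ÷5 both sides. So div: (-2*(-x)) - 5 = -7.
Step 3. [(-2*(-x)) - 5 = -7] 5 comes off first (add 5) ⇒ sub: -2*(-x) = -2.
Step 4. [-2*(-x) = -2] leading coefficient -2: divide by -2, so div: -x = 1.
Step 5. [-x = 1] flip signs both sides, so neg: x = -1.

Answer: x ∈ {-1}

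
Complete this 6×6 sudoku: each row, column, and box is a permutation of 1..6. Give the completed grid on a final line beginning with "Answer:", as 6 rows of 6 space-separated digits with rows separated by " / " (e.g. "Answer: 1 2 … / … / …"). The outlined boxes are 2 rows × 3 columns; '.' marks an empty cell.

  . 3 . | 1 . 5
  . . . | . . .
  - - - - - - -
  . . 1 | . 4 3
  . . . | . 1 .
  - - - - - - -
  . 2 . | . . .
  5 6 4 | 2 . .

Step 1. [r1c1∈{2,4,6}] in row 1, 4 fits only at r1c1 ⇒ r1c1=4.
Step 2. [r3c2∈{5}] r3c2 is down to just 5, so r3c2=5.
Step 3. [r3c4∈{6}] r3c4 is down to just 6. So r3c4=6.
Step 4. [r5c3∈{3}] nothing but 3 survives at r5c3. So r5c3=3.
Step 5. [r3c1∈{2}] nothing but 2 survives at r3c1, so r3c1=2.
Step 6. [r4c3∈{6}] r4c3 has the single candidate 6. So r4c3=6.
Step 7. [r1c5∈{2,6}] in row 1, 6 fits only at r1c5, so r1c5=6.
Step 8. [r2c5∈{2,3}] r2c5 is the only open cell in col 5 admitting 2, so r2c5=2.
Step 9. [r5c1∈{1}] nothing but 1 survives at r5c1 ⇒ r5c1=1.
Step 10. [r2c6∈{4}] r2c6's peers cover all but 4 ⇒ r2c6=4.
Step 11. [r5c4∈{4,5}] 4 has one home in row 5: r5c4, so r5c4=4.
Step 12. [r1c3∈{2}] only 2 remains possible at r1c3 ⇒ r1c3=2.
Step 13. [r4c1∈{3}] nothing but 3 survives at r4c1, so r4c1=3.
Step 14. [r6c5∈{3}] r6c5's peers cover all but 3 ⇒ r6c5=3.
Step 15. [r2c2∈{1}] r2c2 is down to just 1 ⇒ r2c2=1.
Step 16. [r6c6∈{1}] r6c6 is down to just 1, so r6c6=1.
Step 17. [r4c2∈{4}] only 4 remains possible at r4c2 ⇒ r4c2=4.
Step 18. [r4c6∈{2}] r4c6's peers cover all but 2, so r4c6=2.
Step 19. [r5c5∈{5}] nothing but 5 survives at r5c5. So r5c5=5.
Step 20. [r2c3∈{5}] nothing but 5 survives at r2c3. So r2c3=5.
Step 21. [r2c1∈{6}] r2c1 is down to just 6 ⇒ r2c1=6.
Step 22. [r4c4∈{5}] r4c4's peers cover all but 5 ⇒ r4c4=5.
Step 23. [r5c6∈{6}] only 6 remains possible at r5c6. So r5c6=6.
Step 24. [r2c4∈{3}] r2c4's peers cover all but 3 ⇒ r2c4=3.

Answer: 4 3 2 1 6 5 / 6 1 5 3 2 4 / 2 5 1 6 4 3 / 3 4 6 5 1 2 / 1 2 3 4 5 6 / 5 6 4 2 3 1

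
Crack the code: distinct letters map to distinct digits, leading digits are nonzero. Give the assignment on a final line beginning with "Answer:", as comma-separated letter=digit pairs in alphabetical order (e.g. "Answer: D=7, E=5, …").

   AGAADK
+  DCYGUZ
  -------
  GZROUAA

Step 1. [G] the sum has 7 digits but both addends have 6; that extra leading digit G is the final carry, namely 1. So G=1.
Step 2. [col 1: K + Z ≡ A (mod 10)] no forcing yet in column 1 (carry-in 0); K=2 is free and consistent — try it ⇒ K=2.
Step 3. [col 1: K + Z ≡ A (mod 10)] A=7 is one option consistent with column 1 (K + Z ≡ A (mod 10), carry-in 0) — take it, so A=7.
Step 4. [col 1: K + Z ≡ A (mod 10)] column 1: given K=2, A=7, carry-in 0, and digits 1,2,7 already taken and all letters distinct, K+Z≡A (mod 10) forces Z=5 ⇒ Z=5.
Step 5. [col 2: D + U ≡ A (mod 10)] no forcing yet in column 2 (carry-in 0); U=9 is free and consistent — try it, so U=9.
Step 6. [col 2: D + U ≡ A (mod 10)] column 2 reads D+U+carry(0)=A with U=9, A=7; with digits 1,2,5,7,9 already taken and all letters distinct, the only value for D is 8. So D=8.
Step 7. [col 4: A + Y ≡ O (mod 10)] column 4 (A + Y ≡ O (mod 10), carry-in 0) doesn't pin O yet; pick O=0 and continue. So O=0.
Step 8. [col 4: A + Y ≡ O (mod 10)] column 4 reads A+Y+carry(0)=O with A=7, O=0; with digits 0,1,2,5,7,8,9 already taken and all letters distinct, the only value for Y is 3, so Y=3.
Step 9. [col 5: G + C ≡ R (mod 10)] in column 5 we have G+C≡R with carry-in 1; given G=1 and digits 0,1,2,3,5,7,8,9 already taken and all letters distinct, that pins R to 6, so R=6.
Step 10. [col 5: G + C ≡ R (mod 10)] in column 5 we have G+C≡R with carry-in 1; given G=1, R=6 and digits 0,1,2,3,5,6,7,8,9 already taken and all letters distinct, that pins C to 4. So C=4.

Answer: A=7, C=4, D=8, G=1, K=2, O=0, R=6, U=9, Y=3, Z=5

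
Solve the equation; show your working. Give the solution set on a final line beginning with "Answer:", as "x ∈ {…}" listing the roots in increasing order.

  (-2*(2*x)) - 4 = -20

Step 1. [(-2*(2*x)) - 4 = -20] common factor -2 (LHS and -20) — divide through, so factor: (2*x) + 2 = 10.
Step 2. [(2*x) + 2 = 10] +2 is outermost — subtract 2 both sides ⇒ sub: 2*x = 8.
Step 3. [2*x = 8] LHS = 2·(…); ÷2 both sides ⇒ div: x = 4.

Answer: x ∈ {4}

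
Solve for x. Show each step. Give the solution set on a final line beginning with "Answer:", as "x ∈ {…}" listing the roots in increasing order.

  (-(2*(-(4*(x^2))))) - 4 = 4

Step 1. [(-(2*(-(4*(x^2))))) - 4 = 4] 4 comes off first (add 4) ⇒ sub: -(2*(-(4*(x^2)))) = 8.
Step 2. [-(2*(-(4*(x^2)))) = 8] leading − — multiply by −1 ⇒ neg: 2*(-(4*(x^2))) = -8.
Step 3. [2*(-(4*(x^2))) = -8] 2·(inner) — divide through by 2. So div: -(4*(x^2)) = -4.
Step 4. [-(4*(x^2)) = -4] LHS negated; negate both sides. So neg: 4*(x^2) = 4.
Step 5. [4*(x^2) = 4] 4 out front; divide by 4, so div: x^2 = 1.
Step 6. [x^2 = 1] √ both sides: 1 ≥ 0 gives two branches, so sqrt: x = 1 or -1.

Answer: x ∈ {-1, 1}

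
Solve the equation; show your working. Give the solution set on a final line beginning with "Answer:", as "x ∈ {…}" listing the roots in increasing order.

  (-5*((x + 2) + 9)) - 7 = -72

Step 1. [(-5*((x + 2) + 9)) - 7 = -72] -7 is outermost — add 7 both sides. So sub: -5*((x + 2) + 9) = -65.
Step 2. [-5*((x + 2) + 9) = -65] divide by the outer -5 ⇒ div: (x + 2) + 9 = 13.
Step 3. [(x + 2) + 9 = 13] 9 comes off first (subtract 9) ⇒ sub: x + 2 = 4.
Step 4. [x + 2 = 4] +2 is outermost — subtract 2 both sides ⇒ sub: x = 2.

Answer: x ∈ {2}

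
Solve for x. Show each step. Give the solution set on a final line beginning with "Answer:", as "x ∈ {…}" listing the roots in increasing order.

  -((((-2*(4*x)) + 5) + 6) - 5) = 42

Step 1. [-((((-2*(4*x)) + 5) + 6) - 5) = 42] leading − — multiply by −1 ⇒ neg: (((-2*(4*x)) + 5) + 6) - 5 = -42.
Step 2. [(((-2*(4*x)) + 5) + 6) - 5 = -42] peel the -5: add 5 from each side, so sub: ((-2*(4*x)) + 5) + 6 = -37.
Step 3. [((-2*(4*x)) + 5) + 6 = -37] the outer +6 inverts by subtracting 6. So sub: (-2*(4*x)) + 5 = -43.
Step 4. [(-2*(4*x)) + 5 = -43] peel the +5: subtract 5 from each side ⇒ sub: -2*(4*x) = -48.
Step 5. [-2*(4*x) = -48] LHS = -2·(…); ÷-2 both sides, so div: 4*x = 24.
Step 6. [4*x = 24] leading coefficient 4: divide by 4 ⇒ div: x = 6.

Answer: x ∈ {6}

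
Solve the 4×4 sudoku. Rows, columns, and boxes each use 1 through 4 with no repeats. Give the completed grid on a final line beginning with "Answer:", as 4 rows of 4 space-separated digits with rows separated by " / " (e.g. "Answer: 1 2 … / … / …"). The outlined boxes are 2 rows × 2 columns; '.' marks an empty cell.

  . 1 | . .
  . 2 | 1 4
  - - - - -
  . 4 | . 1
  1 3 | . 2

Step 1. [r1c4∈{3}] r1c4 has the single candidate 3 ⇒ r1c4=3.
Step 2. [r1c1∈{4}] nothing but 4 survives at r1c1, so r1c1=4.
Step 3. [r3c1∈{2}] r3c1 is down to just 2. So r3c1=2.
Step 4. [r3c3∈{3}] nothing but 3 survives at r3c3 ⇒ r3c3=3.
Step 5. [r1c3∈{2}] r1c3 is down to just 2, so r1c3=2.
Step 6. [r2c1∈{3}] nothing but 3 survives at r2c1. So r2c1=3.
Step 7. [r4c3∈{4}] r4c3's peers cover all but 4 ⇒ r4c3=4.

Answer: 4 1 2 3 / 3 2 1 4 / 2 4 3 1 / 1 3 4 2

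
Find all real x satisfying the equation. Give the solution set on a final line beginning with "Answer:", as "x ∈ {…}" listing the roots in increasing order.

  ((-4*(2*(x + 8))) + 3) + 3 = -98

Step 1. [((-4*(2*(x + 8))) + 3) + 3 = -98] 3 comes off first (subtract 3). So sub: (-4*(2*(x + 8))) + 3 = -101.
Step 2. [(-4*(2*(x + 8))) + 3 = -101] the outer +3 inverts by subtracting 3. So sub: -4*(2*(x + 8)) = -104.
Step 3. [-4*(2*(x + 8)) = -104] -4 out front; divide by -4, so div: 2*(x + 8) = 26.
Step 4. [2*(x + 8) = 26] 2·(inner) — divide through by 2, so div: x + 8 = 13.
Step 5. [x + 8 = 13] +8 is outermost — subtract 8 both sides ⇒ sub: x = 5.

Answer: x ∈ {5}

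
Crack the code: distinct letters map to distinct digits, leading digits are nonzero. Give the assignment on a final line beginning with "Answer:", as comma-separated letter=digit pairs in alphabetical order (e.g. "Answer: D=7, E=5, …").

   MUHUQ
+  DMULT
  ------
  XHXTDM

Step 1. [col 1: Q + T ≡ M (mod 10)] Q=4 is one option consistent with column 1 (Q + T ≡ M (mod 10), carry-in 0) — take it, so Q=4.
Step 2. [col 1: Q + T ≡ M (mod 10)] no forcing yet in column 1 (carry-in 0); T=9 is free and consistent — try it ⇒ T=9.
Step 3. [X] the sum has 6 digits but both addends have 5; that extra leading digit X is the final carry, namely 1. So X=1.
Step 4. [col 1: Q + T ≡ M (mod 10)] from column 1 (Q=4, T=9, carry-in 0, digits 1,4,9 already taken and all letters distinct): M must equal 3 ⇒ M=3.
Step 5. [col 2: U + L ≡ D (mod 10)] D=6 is one option consistent with column 2 (U + L ≡ D (mod 10), carry-in 1) — take it. So D=6.
Step 6. [col 2: U + L ≡ D (mod 10)] several values work for U in column 2 (U + L ≡ D (mod 10), carry-in 1); try U=8, so U=8.
Step 7. [col 2: U + L ≡ D (mod 10)] in column 2 we have U+L≡D with carry-in 1; given U=8, D=6 and digits 1,3,4,6,8,9 already taken and all letters distinct, that pins L to 7, so L=7.
Step 8. [col 3: H + U ≡ T (mod 10)] column 3 reads H+U+carry(1)=T with U=8, T=9; with digits 1,3,4,6,7,8,9 already taken and all letters distinct, the only value for H is 0. So H=0.

Answer: D=6, H=0, L=7, M=3, Q=4, T=9, U=8, X=1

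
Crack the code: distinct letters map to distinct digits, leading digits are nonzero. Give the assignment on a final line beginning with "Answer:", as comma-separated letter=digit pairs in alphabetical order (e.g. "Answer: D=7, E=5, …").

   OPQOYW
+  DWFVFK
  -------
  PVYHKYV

Step 1. [P] the sum has 7 digits but both addends have 6; that extra leading digit P is the final carry, namely 1 ⇒ P=1.
Step 2. [col 1: W + K ≡ V (mod 10)] several values work for K in column 1 (W + K ≡ V (mod 10), carry-in 0); try K=8. So K=8.
Step 3. [col 1: W + K ≡ V (mod 10)] several values work for V in column 1 (W + K ≡ V (mod 10), carry-in 0); try V=0 ⇒ V=0.
Step 4. [col 1: W + K ≡ V (mod 10)] column 1: given K=8, V=0, carry-in 0, and digits 0,1,8 already taken and all letters distinct, W+K≡V (mod 10) forces W=2, so W=2.
Step 5. [col 2: Y + F ≡ Y (mod 10)] column 2: given nothing yet, carry-in 1, and digits 0,1,2,8 already taken and all letters distinct, Y+F≡Y (mod 10) forces F=9 ⇒ F=9.
Step 6. [col 2: Y + F ≡ Y (mod 10)] no forcing yet in column 2 (carry-in 1); Y=4 is free and consistent — try it, so Y=4.
Step 7. [col 3: O + V ≡ K (mod 10)] in column 3 we have O+V≡K with carry-in 1; given V=0, K=8 and digits 0,1,2,4,8,9 already taken and all letters distinct, that pins O to 7, so O=7.
Step 8. [col 4: Q + F ≡ H (mod 10)] from column 4 (F=9, carry-in 0, digits 0,1,2,4,7,8,9 already taken and all letters distinct): H must equal 5 ⇒ H=5.
Step 9. [col 4: Q + F ≡ H (mod 10)] column 4: given F=9, H=5, carry-in 0, and digits 0,1,2,4,5,7,8,9 already taken and all letters distinct, Q+F≡H (mod 10) forces Q=6 ⇒ Q=6.
Step 10. [col 6: O + D ≡ V (mod 10)] column 6: given O=7, V=0, carry-in 0, and digits 0,1,2,4,5,6,7,8,9 already taken and all letters distinct, O+D≡V (mod 10) forces D=3, so D=3.

Answer: D=3, F=9, H=5, K=8, O=7, P=1, Q=6, V=0, W=2, Y=4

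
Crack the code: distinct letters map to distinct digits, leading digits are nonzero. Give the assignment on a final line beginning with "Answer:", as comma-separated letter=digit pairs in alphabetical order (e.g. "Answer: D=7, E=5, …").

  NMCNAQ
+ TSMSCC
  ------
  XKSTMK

Step 1. [col 1: Q + C ≡ K (mod 10)] column 1 (Q + C ≡ K (mod 10), carry-in 0) doesn't pin K yet; pick K=5 and continue ⇒ K=5.
Step 2. [col 1: Q + C ≡ K (mod 10)] column 1 (Q + C ≡ K (mod 10), carry-in 0) doesn't pin Q yet; pick Q=9 and continue, so Q=9.
Step 3. [col 1: Q + C ≡ K (mod 10)] column 1: given Q=9, K=5, carry-in 0, and digits 5,9 already taken and all letters distinct, Q+C≡K (mod 10) forces C=6, so C=6.
Step 4. [col 2: A + C ≡ M (mod 10)] no forcing yet in column 2 (carry-in 1); M=4 is free and consistent — try it, so M=4.
Step 5. [col 2: A + C ≡ M (mod 10)] column 2: given C=6, M=4, carry-in 1, and digits 4,5,6,9 already taken and all letters distinct, A+C≡M (mod 10) forces A=7, so A=7.
Step 6. [col 3: N + S ≡ T (mod 10)] S=0 is one option consistent with column 3 (N + S ≡ T (mod 10), carry-in 1) — take it. So S=0.
Step 7. [col 3: N + S ≡ T (mod 10)] no forcing yet in column 3 (carry-in 1); T=2 is free and consistent — try it. So T=2.
Step 8. [col 3: N + S ≡ T (mod 10)] in column 3 we have N+S≡T with carry-in 1; given S=0, T=2 and digits 0,2,4,5,6,7,9 already taken and all letters distinct, that pins N to 1 ⇒ N=1.
Step 9. [col 6: N + T ≡ X (mod 10)] column 6 reads N+T+carry(0)=X with N=1, T=2; with digits 0,1,2,4,5,6,7,9 already taken and all letters distinct, the only value for X is 3 ⇒ X=3.

Answer: A=7, C=6, K=5, M=4, N=1, Q=9, S=0, T=2, X=3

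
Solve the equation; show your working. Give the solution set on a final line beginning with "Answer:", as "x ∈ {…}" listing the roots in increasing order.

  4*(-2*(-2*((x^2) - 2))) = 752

Step 1. [4*(-2*(-2*((x^2) - 2))) = 752] leading coefficient 4: divide by 4, so div: -2*(-2*((x^2) - 2)) = 188.
Step 2. [-2*(-2*((x^2) - 2)) = 188] leading coefficient -2: divide by -2 ⇒ div: -2*((x^2) - 2) = -94.
Step 3. [-2*((x^2) - 2) = -94] -2·(inner) — divide through by -2. So div: (x^2) - 2 = 47.
Step 4. [(x^2) - 2 = 47] the outer -2 inverts by adding 2. So sub: x^2 = 49.
Step 5. [x^2 = 49] LHS squared, RHS 49 ≥ 0: apply √ (±), so sqrt: x = 7 or -7.

Answer: x ∈ {-7, 7}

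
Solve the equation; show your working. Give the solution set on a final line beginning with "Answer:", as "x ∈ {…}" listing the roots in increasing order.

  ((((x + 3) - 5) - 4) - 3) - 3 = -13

Step 1. [((((x + 3) - 5) - 4) - 3) - 3 = -13] -3 is outermost — add 3 both sides, so sub: (((x + 3) - 5) - 4) - 3 = -10.
Step 2. [(((x + 3) - 5) - 4) - 3 = -10] -3 is outermost — add 3 both sides ⇒ sub: ((x + 3) - 5) - 4 = -7.
Step 3. [((x + 3) - 5) - 4 = -7] peel the -4: add 4 from each side, so sub: (x + 3) - 5 = -3.
Step 4. [(x + 3) - 5 = -3] peel the -5: add 5 from each side, so sub: x + 3 = 2.
Step 5. [x + 3 = 2] 3 comes off first (subtract 3) ⇒ sub: x = -1.

Answer: x ∈ {-1}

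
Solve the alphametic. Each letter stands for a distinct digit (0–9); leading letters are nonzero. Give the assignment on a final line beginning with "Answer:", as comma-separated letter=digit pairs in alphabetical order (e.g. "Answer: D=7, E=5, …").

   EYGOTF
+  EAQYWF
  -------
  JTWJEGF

Step 1. [col 1: F + F ≡ F (mod 10)] in column 1 we have F+F≡F with carry-in 0; given nothing yet and all letters distinct, none taken yet, that pins F to 0, so F=0.
Step 2. [col 2: T + W ≡ G (mod 10)] column 2 (T + W ≡ G (mod 10), carry-in 0) doesn't pin T yet; pick T=8 and continue ⇒ T=8.
Step 3. [col 2: T + W ≡ G (mod 10)] no forcing yet in column 2 (carry-in 0); W=6 is free and consistent — try it, so W=6.
Step 4. [col 2: T + W ≡ G (mod 10)] column 2: given T=8, W=6, carry-in 0, and digits 0,6,8 already taken and all letters distinct, T+W≡G (mod 10) forces G=4. So G=4.
Step 5. [col 3: O + Y ≡ E (mod 10)] no forcing yet in column 3 (carry-in 1); Y=3 is free and consistent — try it ⇒ Y=3.
Step 6. [J] adding two 6-digit numbers gives at most 6+1 digits, and here it does — J is that final carry and must be 1. So J=1.
Step 7. [col 3: O + Y ≡ E (mod 10)] column 3 reads O+Y+carry(1)=E with Y=3; with digits 0,1,3,4,6,8 already taken and all letters distinct, the only value for E is 9 ⇒ E=9.
Step 8. [col 3: O + Y ≡ E (mod 10)] in column 3 we have O+Y≡E with carry-in 1; given Y=3, E=9 and digits 0,1,3,4,6,8,9 already taken and all letters distinct, that pins O to 5 ⇒ O=5.
Step 9. [col 4: G + Q ≡ J (mod 10)] column 4: given G=4, J=1, carry-in 0, and digits 0,1,3,4,5,6,8,9 already taken and all letters distinct, G+Q≡J (mod 10) forces Q=7, so Q=7.
Step 10. [col 5: Y + A ≡ W (mod 10)] column 5: given Y=3, W=6, carry-in 1, and digits 0,1,3,4,5,6,7,8,9 already taken and all letters distinct, Y+A≡W (mod 10) forces A=2, so A=2.

Answer: A=2, E=9, F=0, G=4, J=1, O=5, Q=7, T=8, W=6, Y=3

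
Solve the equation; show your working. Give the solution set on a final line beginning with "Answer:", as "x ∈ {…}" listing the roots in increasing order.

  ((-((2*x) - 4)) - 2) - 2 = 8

Step 1. [((-((2*x) - 4)) - 2) - 2 = 8] -2 is outermost — add 2 both sides. So sub: (-((2*x) - 4)) - 2 = 10.
Step 2. [(-((2*x) - 4)) - 2 = 10] -2 is outermost — add 2 both sides, so sub: -((2*x) - 4) = 12.
Step 3. [-((2*x) - 4) = 12] flip signs both sides. So neg: (2*x) - 4 = -12.
Step 4. [(2*x) - 4 = -12] common factor 2 (LHS and -12) — divide through. So factor: x - 2 = -6.
Step 5. [x - 2 = -6] add 2: x sits inside (… - 2) ⇒ sub: x = -4.

Answer: x ∈ {-4}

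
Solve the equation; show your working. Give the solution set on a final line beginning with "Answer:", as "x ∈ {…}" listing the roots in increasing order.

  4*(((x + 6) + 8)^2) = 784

Step 1. [4*(((x + 6) + 8)^2) = 784] leading coefficient 4: divide by 4. So div: ((x + 6) + 8)^2 = 196.
Step 2. [((x + 6) + 8)^2 = 196] √ both sides: 196 ≥ 0 gives two branches ⇒ sqrt: (x + 6) + 8 = 14 or -14.
Step 3. [(x + 6) + 8 = 14 or -14] 8 comes off first (subtract 8) ⇒ sub: x + 6 = 6 or -22.
Step 4. [x + 6 = 6 or -22] the outer +6 inverts by subtracting 6. So sub: x = 0 or -28.

Answer: x ∈ {-28, 0}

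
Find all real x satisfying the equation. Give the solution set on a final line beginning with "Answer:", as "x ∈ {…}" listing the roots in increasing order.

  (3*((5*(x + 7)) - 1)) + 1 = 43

Step 1. [(3*((5*(x + 7)) - 1)) + 1 = 43] +1 is outermost — subtract 1 both sides, so sub: 3*((5*(x + 7)) - 1) = 42.
Step 2. [3*((5*(x + 7)) - 1) = 42] 3 out front; divide by 3, so div: (5*(x + 7)) - 1 = 14.
Step 3. [(5*(x + 7)) - 1 = 14] -1 is outermost — add 1 both sides. So sub: 5*(x + 7) = 15.
Step 4. [5*(x + 7) = 15] divide by the outer 5. So div: x + 7 = 3.
Step 5. [x + 7 = 3] +7 is outermost — subtract 7 both sides. So sub: x = -4.

Answer: x ∈ {-4}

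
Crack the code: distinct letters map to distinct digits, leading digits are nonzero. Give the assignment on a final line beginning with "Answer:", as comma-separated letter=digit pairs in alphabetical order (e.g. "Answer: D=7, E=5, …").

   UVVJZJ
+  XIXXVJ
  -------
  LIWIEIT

Step 1. [L] adding two 6-digit numbers gives at most 6+1 digits, and here it does — L is that final carry and must be 1, so L=1.
Step 2. [col 1: J + J ≡ T (mod 10)] no forcing yet in column 1 (carry-in 0); J=2 is free and consistent — try it ⇒ J=2.
Step 3. [col 1: J + J ≡ T (mod 10)] from column 1 (J=2, carry-in 0, digits 1,2 already taken and all letters distinct): T must equal 4. So T=4.
Step 4. [col 2: Z + V ≡ I (mod 10)] no forcing yet in column 2 (carry-in 0); Z=8 is free and consistent — try it, so Z=8.
Step 5. [col 2: Z + V ≡ I (mod 10)] several values work for V in column 2 (Z + V ≡ I (mod 10), carry-in 0); try V=5. So V=5.
Step 6. [col 2: Z + V ≡ I (mod 10)] column 2: given Z=8, V=5, carry-in 0, and digits 1,2,4,5,8 already taken and all letters distinct, Z+V≡I (mod 10) forces I=3. So I=3.
Step 7. [col 3: J + X ≡ E (mod 10)] column 3 (J + X ≡ E (mod 10), carry-in 1) doesn't pin E yet; pick E=0 and continue, so E=0.
Step 8. [col 3: J + X ≡ E (mod 10)] in column 3 we have J+X≡E with carry-in 1; given J=2, E=0 and digits 0,1,2,3,4,5,8 already taken and all letters distinct, that pins X to 7, so X=7.
Step 9. [col 5: V + I ≡ W (mod 10)] column 5 reads V+I+carry(1)=W with V=5, I=3; with digits 0,1,2,3,4,5,7,8 already taken and all letters distinct, the only value for W is 9, so W=9.
Step 10. [col 6: U + X ≡ I (mod 10)] column 6 reads U+X+carry(0)=I with X=7, I=3; with digits 0,1,2,3,4,5,7,8,9 already taken and all letters distinct, the only value for U is 6, so U=6.

Answer: E=0, I=3, J=2, L=1, T=4, U=6, V=5, W=9, X=7, Z=8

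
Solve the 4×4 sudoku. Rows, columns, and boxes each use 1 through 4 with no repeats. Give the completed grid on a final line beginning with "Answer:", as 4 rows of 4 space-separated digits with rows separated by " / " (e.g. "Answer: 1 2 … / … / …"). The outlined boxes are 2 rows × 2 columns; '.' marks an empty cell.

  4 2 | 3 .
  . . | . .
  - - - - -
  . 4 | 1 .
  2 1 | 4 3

Step 1. [r2c1∈{1,3}] across col 1, 1 lands solely at r2c1. So r2c1=1.
Step 2. [r2c4∈{2,4}] 4 has one home in row 2: r2c4. So r2c4=4.
Step 3. [r1c4∈{1}] r1c4 is down to just 1, so r1c4=1.
Step 4. [r3c4∈{2}] r3c4's peers cover all but 2 ⇒ r3c4=2.
Step 5. [r3c1∈{3}] r3c1's peers cover all but 3 ⇒ r3c1=3.
Step 6. [r2c2∈{3}] r2c2 has the single candidate 3, so r2c2=3.
Step 7. [r2c3∈{2}] nothing but 2 survives at r2c3 ⇒ r2c3=2.

Answer: 4 2 3 1 / 1 3 2 4 / 3 4 1 2 / 2 1 4 3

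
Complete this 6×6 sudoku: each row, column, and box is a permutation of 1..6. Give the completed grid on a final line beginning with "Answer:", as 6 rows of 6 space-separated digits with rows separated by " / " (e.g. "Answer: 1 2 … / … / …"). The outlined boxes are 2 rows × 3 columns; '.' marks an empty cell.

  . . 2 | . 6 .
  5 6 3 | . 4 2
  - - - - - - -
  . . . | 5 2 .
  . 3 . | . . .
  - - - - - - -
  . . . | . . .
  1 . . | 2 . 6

Step 1. [r5c1∈{2,3,4,6}] r5c1 is the only open cell in col 1 admitting 3. So r5c1=3.
Step 2. [r4c5∈{1}] r4c5 has the single candidate 1 ⇒ r4c5=1.
Step 3. [r4c6∈{4}] r4c6 is down to just 4, so r4c6=4.
Step 4. [r5c3∈{4,5,6}] 6 has one home in row 5: r5c3. So r5c3=6.
Step 5. [r1c2∈{1,4}] across box 1, 1 lands solely at r1c2. So r1c2=1.
Step 6. [r3c2∈{4}] only 4 remains possible at r3c2, so r3c2=4.
Step 7. [r5c5∈{5}] only 5 remains possible at r5c5, so r5c5=5.
Step 8. [r4c1∈{2,6}] row 4 places 2 nowhere but r4c1. So r4c1=2.
Step 9. [r6c2∈{5}] nothing but 5 survives at r6c2. So r6c2=5.
Step 10. [r1c4∈{3}] r1c4 is down to just 3 ⇒ r1c4=3.
Step 11. [r5c6∈{1}] r5c6 is down to just 1, so r5c6=1.
Step 12. [r3c6∈{3}] r3c6's peers cover all but 3 ⇒ r3c6=3.
Step 13. [r3c3∈{1}] nothing but 1 survives at r3c3. So r3c3=1.
Step 14. [r4c4∈{6}] nothing but 6 survives at r4c4 ⇒ r4c4=6.
Step 15. [r1c1∈{4}] r1c1's peers cover all but 4 ⇒ r1c1=4.
Step 16. [r3c1∈{6}] only 6 remains possible at r3c1. So r3c1=6.
Step 17. [r2c4∈{1}] r2c4 is down to just 1 ⇒ r2c4=1.
Step 18. [r4c3∈{5}] r4c3 has the single candidate 5, so r4c3=5.
Step 19. [r1c6∈{5}] r1c6 has the single candidate 5, so r1c6=5.
Step 20. [r5c4∈{4}] r5c4's peers cover all but 4, so r5c4=4.
Step 21. [r5c2∈{2}] r5c2's peers cover all but 2, so r5c2=2.
Step 22. [r6c3∈{4}] r6c3 has the single candidate 4 ⇒ r6c3=4.
Step 23. [r6c5∈{3}] r6c5's peers cover all but 3, so r6c5=3.

Answer: 4 1 2 3 6 5 / 5 6 3 1 4 2 / 6 4 1 5 2 3 / 2 3 5 6 1 4 / 3 2 6 4 5 1 / 1 5 4 2 3 6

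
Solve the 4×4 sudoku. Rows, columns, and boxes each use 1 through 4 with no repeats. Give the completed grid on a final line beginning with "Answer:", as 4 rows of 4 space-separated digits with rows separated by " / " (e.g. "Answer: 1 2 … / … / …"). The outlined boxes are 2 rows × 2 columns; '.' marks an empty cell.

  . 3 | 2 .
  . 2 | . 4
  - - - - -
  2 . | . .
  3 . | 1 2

Step 1. [r3c3∈{3,4}] col 3 places 4 nowhere but r3c3 ⇒ r3c3=4.
Step 2. [r1c4∈{1}] r1c4's peers cover all but 1, so r1c4=1.
Step 3. [r4c2∈{4}] only 4 remains possible at r4c2, so r4c2=4.
Step 4. [r3c4∈{3}] only 3 remains possible at r3c4, so r3c4=3.
Step 5. [r2c3∈{3}] nothing but 3 survives at r2c3, so r2c3=3.
Step 6. [r3c2∈{1}] r3c2 has the single candidate 1. So r3c2=1.
Step 7. [r1c1∈{4}] r1c1's peers cover all but 4 ⇒ r1c1=4.
Step 8. [r2c1∈{1}] only 1 remains possible at r2c1. So r2c1=1.

Answer: 4 3 2 1 / 1 2 3 4 / 2 1 4 3 / 3 4 1 2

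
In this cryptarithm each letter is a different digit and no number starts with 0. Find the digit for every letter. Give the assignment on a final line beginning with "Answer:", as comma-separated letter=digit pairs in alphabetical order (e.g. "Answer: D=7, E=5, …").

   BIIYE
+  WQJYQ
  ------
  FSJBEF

Step 1. [col 1: E + Q ≡ F (mod 10)] column 1 (E + Q ≡ F (mod 10), carry-in 0) doesn't pin F yet; pick F=1 and continue, so F=1.
Step 2. [col 1: E + Q ≡ F (mod 10)] no forcing yet in column 1 (carry-in 0); Q=2 is free and consistent — try it, so Q=2.
Step 3. [col 1: E + Q ≡ F (mod 10)] column 1: given Q=2, F=1, carry-in 0, and digits 1,2 already taken and all letters distinct, E+Q≡F (mod 10) forces E=9 ⇒ E=9.
Step 4. [col 2: Y + Y ≡ E (mod 10)] column 2 reads Y+Y+carry(1)=E with E=9; with digits 1,2,9 already taken and all letters distinct, the only value for Y is 4. So Y=4.
Step 5. [col 3: I + J ≡ B (mod 10)] several values work for I in column 3 (I + J ≡ B (mod 10), carry-in 0); try I=5, so I=5.
Step 6. [col 3: I + J ≡ B (mod 10)] no forcing yet in column 3 (carry-in 0); B=3 is free and consistent — try it, so B=3.
Step 7. [col 3: I + J ≡ B (mod 10)] column 3 reads I+J+carry(0)=B with I=5, B=3; with digits 1,2,3,4,5,9 already taken and all letters distinct, the only value for J is 8, so J=8.
Step 8. [col 5: B + W ≡ S (mod 10)] from column 5 (B=3, carry-in 0, digits 1,2,3,4,5,8,9 already taken and all letters distinct): S must equal 0, so S=0.
Step 9. [col 5: B + W ≡ S (mod 10)] column 5 reads B+W+carry(0)=S with B=3, S=0; with digits 0,1,2,3,4,5,8,9 already taken and all letters distinct, the only value for W is 7 ⇒ W=7.

Answer: B=3, E=9, F=1, I=5, J=8, Q=2, S=0, W=7, Y=4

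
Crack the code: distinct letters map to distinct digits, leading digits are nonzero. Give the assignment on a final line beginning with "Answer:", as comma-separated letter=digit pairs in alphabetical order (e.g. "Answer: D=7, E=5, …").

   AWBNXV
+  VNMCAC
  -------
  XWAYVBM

Step 1. [X] X is the leading digit of a 7-digit sum of two 6-digit numbers; the final carry is exactly 1. So X=1.
Step 2. [col 1: V + C ≡ M (mod 10)] C=9 is one option consistent with column 1 (V + C ≡ M (mod 10), carry-in 0) — take it, so C=9.
Step 3. [col 1: V + C ≡ M (mod 10)] no forcing yet in column 1 (carry-in 0); V=4 is free and consistent — try it ⇒ V=4.
Step 4. [col 1: V + C ≡ M (mod 10)] column 1 reads V+C+carry(0)=M with V=4, C=9; with digits 1,4,9 already taken and all letters distinct, the only value for M is 3 ⇒ M=3.
Step 5. [col 2: X + A ≡ B (mod 10)] several values work for A in column 2 (X + A ≡ B (mod 10), carry-in 1); try A=6. So A=6.
Step 6. [col 2: X + A ≡ B (mod 10)] column 2 reads X+A+carry(1)=B with X=1, A=6; with digits 1,3,4,6,9 already taken and all letters distinct, the only value for B is 8. So B=8.
Step 7. [col 3: N + C ≡ V (mod 10)] from column 3 (C=9, V=4, carry-in 0, digits 1,3,4,6,8,9 already taken and all letters distinct): N must equal 5, so N=5.
Step 8. [col 4: B + M ≡ Y (mod 10)] from column 4 (B=8, M=3, carry-in 1, digits 1,3,4,5,6,8,9 already taken and all letters distinct): Y must equal 2. So Y=2.
Step 9. [col 5: W + N ≡ A (mod 10)] column 5: given N=5, A=6, carry-in 1, and digits 1,2,3,4,5,6,8,9 already taken and all letters distinct, W+N≡A (mod 10) forces W=0, so W=0.

Answer: A=6, B=8, C=9, M=3, N=5, V=4, W=0, X=1, Y=2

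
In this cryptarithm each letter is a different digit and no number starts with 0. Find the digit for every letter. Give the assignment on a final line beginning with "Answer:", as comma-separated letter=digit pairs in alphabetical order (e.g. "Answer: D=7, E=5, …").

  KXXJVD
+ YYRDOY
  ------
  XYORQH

Step 1. [col 1: D + Y ≡ H (mod 10)] several values work for H in column 1 (D + Y ≡ H (mod 10), carry-in 0); try H=0, so H=0.
Step 2. [col 1: D + Y ≡ H (mod 10)] Y=7 is one option consistent with column 1 (D + Y ≡ H (mod 10), carry-in 0) — take it ⇒ Y=7.
Step 3. [col 1: D + Y ≡ H (mod 10)] column 1 reads D+Y+carry(0)=H with Y=7, H=0; with digits 0,7 already taken and all letters distinct, the only value for D is 3, so D=3.
Step 4. [col 2: V + O ≡ Q (mod 10)] column 2 (V + O ≡ Q (mod 10), carry-in 1) doesn't pin V yet; pick V=8 and continue ⇒ V=8.
Step 5. [col 2: V + O ≡ Q (mod 10)] several values work for Q in column 2 (V + O ≡ Q (mod 10), carry-in 1); try Q=4 ⇒ Q=4.
Step 6. [col 2: V + O ≡ Q (mod 10)] in column 2 we have V+O≡Q with carry-in 1; given V=8, Q=4 and digits 0,3,4,7,8 already taken and all letters distinct, that pins O to 5 ⇒ O=5.
Step 7. [col 3: J + D ≡ R (mod 10)] column 3 reads J+D+carry(1)=R with D=3; with digits 0,3,4,5,7,8 already taken and all letters distinct, the only value for R is 6 ⇒ R=6.
Step 8. [col 3: J + D ≡ R (mod 10)] in column 3 we have J+D≡R with carry-in 1; given D=3, R=6 and digits 0,3,4,5,6,7,8 already taken and all letters distinct, that pins J to 2. So J=2.
Step 9. [col 4: X + R ≡ O (mod 10)] from column 4 (R=6, O=5, carry-in 0, digits 0,2,3,4,5,6,7,8 already taken and all letters distinct): X must equal 9. So X=9.
Step 10. [col 6: K + Y ≡ X (mod 10)] column 6 reads K+Y+carry(1)=X with Y=7, X=9; with digits 0,2,3,4,5,6,7,8,9 already taken and all letters distinct, the only value for K is 1. So K=1.

Answer: D=3, H=0, J=2, K=1, O=5, Q=4, R=6, V=8, X=9, Y=7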